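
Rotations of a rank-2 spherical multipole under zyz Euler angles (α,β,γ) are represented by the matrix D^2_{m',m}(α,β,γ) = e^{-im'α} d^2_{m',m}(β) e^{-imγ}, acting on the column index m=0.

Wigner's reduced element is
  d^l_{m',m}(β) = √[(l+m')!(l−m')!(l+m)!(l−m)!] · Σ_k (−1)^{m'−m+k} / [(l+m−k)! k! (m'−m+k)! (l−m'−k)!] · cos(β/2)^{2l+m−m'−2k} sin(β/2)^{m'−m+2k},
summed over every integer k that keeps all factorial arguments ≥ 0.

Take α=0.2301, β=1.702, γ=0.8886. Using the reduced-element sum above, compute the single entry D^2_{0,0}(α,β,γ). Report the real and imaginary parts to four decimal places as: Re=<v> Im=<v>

First d^2_{0,0}(β=1.702), then the phase factors e^{-i(0)α} and e^{-i(0)γ}:
c=cos(1.702/2)=0.659232, s=sin(1.702/2)=0.751940; N=√[2·2·2·2]=4.000000
k∈{0,1,2} keeps every argument non-negative
  k=0: (−1)^0·4.0000/(4)·0.6592^4·0.7519^0 = +0.188865
  k=1: (−1)^1·4.0000/(1)·0.6592^2·0.7519^2 = -0.982884
  k=2: (−1)^2·4.0000/(4)·0.6592^0·0.7519^4 = +0.319693
d^2_{0,0}(1.702) = +0.188865 -0.982884 +0.319693 = -0.474326
D = (+1.000000+0.000000i)·(-0.474326)·(+1.000000+0.000000i) = -0.474326+0.000000i

Re=-0.4743 Im=0.0000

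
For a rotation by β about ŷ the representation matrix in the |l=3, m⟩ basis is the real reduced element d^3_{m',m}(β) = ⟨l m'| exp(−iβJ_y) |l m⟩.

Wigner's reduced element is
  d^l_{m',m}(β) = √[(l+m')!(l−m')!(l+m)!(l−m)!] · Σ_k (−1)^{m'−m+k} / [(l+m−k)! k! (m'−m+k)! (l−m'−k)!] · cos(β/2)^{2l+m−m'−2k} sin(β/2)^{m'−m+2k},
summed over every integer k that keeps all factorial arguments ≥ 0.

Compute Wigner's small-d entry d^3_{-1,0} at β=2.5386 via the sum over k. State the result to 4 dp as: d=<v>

d=0.5874

d^3_{-1,0}(β=2.5386) via Wigner's sum:
Half-angle: c=0.296949, s=0.954893. N=√(2·24·6·6)=41.569219
k∈{1,2,3} keeps every argument non-negative
  k=1: (−1)^0·41.5692/(12)·0.2969^5·0.9549^1 = +0.007638
  k=2: (−1)^1·41.5692/(4)·0.2969^3·0.9549^3 = -0.236932
  k=3: (−1)^2·41.5692/(12)·0.2969^1·0.9549^5 = +0.816671
d^3_{-1,0}(2.5386) = +0.007638 -0.236932 +0.816671 = +0.587377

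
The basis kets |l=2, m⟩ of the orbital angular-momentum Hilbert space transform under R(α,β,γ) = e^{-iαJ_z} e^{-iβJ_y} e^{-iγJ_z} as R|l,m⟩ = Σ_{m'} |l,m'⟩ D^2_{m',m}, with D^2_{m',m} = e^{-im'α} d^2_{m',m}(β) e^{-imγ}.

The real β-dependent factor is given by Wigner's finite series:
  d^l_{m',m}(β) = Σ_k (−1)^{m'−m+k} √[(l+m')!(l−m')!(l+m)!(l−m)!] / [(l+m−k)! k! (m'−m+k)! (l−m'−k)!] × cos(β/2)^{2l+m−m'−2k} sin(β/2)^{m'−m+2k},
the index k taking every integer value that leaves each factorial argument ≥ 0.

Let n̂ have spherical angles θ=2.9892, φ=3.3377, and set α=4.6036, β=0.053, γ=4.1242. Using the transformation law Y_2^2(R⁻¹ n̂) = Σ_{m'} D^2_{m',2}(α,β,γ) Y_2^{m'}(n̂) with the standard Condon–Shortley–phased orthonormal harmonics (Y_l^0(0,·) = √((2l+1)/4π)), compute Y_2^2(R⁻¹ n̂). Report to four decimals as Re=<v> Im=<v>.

Re=-0.0084 Im=0.0083

Need the full column D^2_{m',2} for m'=−2..2 at α=4.6036, β=0.053, γ=4.1242.
cos(β/2)=0.999649, sin(β/2)=0.026497
d^2_{-2,2}: single k=4 term ⇒ +0.000000;  D = +0.000000+0.000000i
d^2_{-1,2}: single k=3 term ⇒ +0.000037;  D = -0.000033+0.000018i
d^2_{0,2}: single k=2 term ⇒ +0.001719;  D = -0.000660-0.001587i
d^2_{1,2}: single k=1 term ⇒ +0.052938;  D = +0.050793-0.014916i
d^2_{2,2}: single k=0 term ⇒ +0.998596;  D = +0.175673+0.983023i
Y_2^{m'}(θ=2.9892,φ=3.3377) and Σ D·Y over m':
  (+0.0000+0.0000i)·(+0.0082-0.0034i)  (-0.0000+0.0000i)·(+0.1137-0.0226i)  (-0.0007-0.0016i)·(+0.6090+0.0000i)  (+0.0508-0.0149i)·(-0.1137-0.0226i)  (+0.1757+0.9830i)·(+0.0082+0.0034i)
Y_2^2(R⁻¹ n̂) = -0.008417+0.008269i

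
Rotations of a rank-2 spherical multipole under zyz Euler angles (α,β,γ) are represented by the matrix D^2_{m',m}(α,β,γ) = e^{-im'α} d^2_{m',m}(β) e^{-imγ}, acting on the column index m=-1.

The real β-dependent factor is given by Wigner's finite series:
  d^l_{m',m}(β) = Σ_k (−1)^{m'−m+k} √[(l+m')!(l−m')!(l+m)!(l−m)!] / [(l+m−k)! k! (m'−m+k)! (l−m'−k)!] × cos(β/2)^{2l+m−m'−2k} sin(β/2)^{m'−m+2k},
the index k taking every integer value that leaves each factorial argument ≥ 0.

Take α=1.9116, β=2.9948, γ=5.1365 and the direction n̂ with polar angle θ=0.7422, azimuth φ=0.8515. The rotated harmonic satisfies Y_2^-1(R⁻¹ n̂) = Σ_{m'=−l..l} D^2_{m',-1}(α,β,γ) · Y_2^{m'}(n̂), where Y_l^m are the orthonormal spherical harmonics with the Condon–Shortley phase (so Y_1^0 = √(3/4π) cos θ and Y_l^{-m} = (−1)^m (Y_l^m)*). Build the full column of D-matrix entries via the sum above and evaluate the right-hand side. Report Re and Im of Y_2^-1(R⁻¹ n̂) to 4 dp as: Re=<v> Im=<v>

Re=-0.1886 Im=-0.3359

Need the full column D^2_{m',-1} for m'=−2..2 at α=1.9116, β=2.9948, γ=5.1365.
cos(β/2)=0.073330, sin(β/2)=0.997308
d^2_{-2,-1}: single k=1 term ⇒ +0.000787;  D = -0.000703+0.000353i
d^2_{-1,-1}: k∈[0..1] ⇒ +0.000029 -0.016045 = -0.016016;  D = -0.011555-0.011091i
d^2_{0,-1}: k∈[0..1] ⇒ -0.000963 +0.178175 = +0.177212;  D = +0.072925-0.161512i
d^2_{1,-1}: k∈[0..1] ⇒ +0.016045 -0.989274 = -0.973229;  D = +0.969854+0.080983i
d^2_{2,-1}: single k=0 term ⇒ -0.145480;  D = -0.037048-0.140683i
Y_2^{m'}(θ=0.7422,φ=0.8515) and Σ D·Y over m':
  (-0.0007+0.0004i)·(-0.0233-0.1749i)  (-0.0116-0.0111i)·(+0.2535-0.2895i)  (+0.0729-0.1615i)·(+0.1985+0.0000i)  (+0.9699+0.0810i)·(-0.2535-0.2895i)  (-0.0370-0.1407i)·(-0.0233+0.1749i)
Y_2^-1(R⁻¹ n̂) = -0.188575-0.335928i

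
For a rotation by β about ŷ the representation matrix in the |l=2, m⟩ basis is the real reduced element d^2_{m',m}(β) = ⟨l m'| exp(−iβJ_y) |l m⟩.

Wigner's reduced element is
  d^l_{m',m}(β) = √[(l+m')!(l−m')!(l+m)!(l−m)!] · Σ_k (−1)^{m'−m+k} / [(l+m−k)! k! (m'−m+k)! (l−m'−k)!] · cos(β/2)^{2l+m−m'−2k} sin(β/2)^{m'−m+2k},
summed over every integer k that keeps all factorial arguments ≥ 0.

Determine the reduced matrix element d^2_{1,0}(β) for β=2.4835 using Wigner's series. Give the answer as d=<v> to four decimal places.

d^2_{1,0}(β=2.4835) via Wigner's sum:
With c≡cos(β/2)=0.323141 and s≡sin(β/2)=0.946351, N=[6·1·2·2]^{1/2}=4.898979
The bounds max(0,m−m')=0 and min(l+m,l−m')=1 give 2 terms
  k=0: (−1)^1·4.8990/(2)·0.3231^3·0.9464^1 = -0.078217
  k=1: (−1)^2·4.8990/(2)·0.3231^1·0.9464^3 = +0.670848
d^2_{1,0}(2.4835) = -0.078217 +0.670848 = +0.592630

d=0.5926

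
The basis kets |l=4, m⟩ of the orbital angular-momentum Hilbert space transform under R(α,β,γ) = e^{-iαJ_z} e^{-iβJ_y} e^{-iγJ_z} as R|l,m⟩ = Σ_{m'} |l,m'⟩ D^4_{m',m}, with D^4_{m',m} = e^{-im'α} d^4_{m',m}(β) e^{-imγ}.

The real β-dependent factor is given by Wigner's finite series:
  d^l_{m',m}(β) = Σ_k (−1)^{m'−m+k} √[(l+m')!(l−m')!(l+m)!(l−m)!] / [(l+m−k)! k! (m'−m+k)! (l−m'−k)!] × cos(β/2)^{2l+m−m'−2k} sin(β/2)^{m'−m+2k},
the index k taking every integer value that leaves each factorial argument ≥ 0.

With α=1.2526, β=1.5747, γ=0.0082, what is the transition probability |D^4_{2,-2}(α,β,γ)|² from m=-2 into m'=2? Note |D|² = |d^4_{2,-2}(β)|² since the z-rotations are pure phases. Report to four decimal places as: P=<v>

First d^4_{2,-2}(β=1.5747), then the phase factors e^{-i(2)α} and e^{-i(-2)γ}:
With c≡cos(β/2)=0.705725 and s≡sin(β/2)=0.708486, N=[720·2·2·720]^{1/2}=1440.000000
k∈{0,1,2} keeps every argument non-negative
  k=0: (−1)^4·1440.0000/(96)·0.7057^4·0.7085^4 = +0.937471
  k=1: (−1)^5·1440.0000/(120)·0.7057^2·0.7085^6 = -0.755855
  k=2: (−1)^6·1440.0000/(1440)·0.7057^0·0.7085^8 = +0.063482
d^4_{2,-2}(1.5747) = +0.937471 -0.755855 +0.063482 = +0.245098
|D^4_{2,-2}|² = |d^4_{2,-2}(β)|² = (+0.245098)² = 0.060073 (the z-rotation phases have unit modulus)

P=0.0601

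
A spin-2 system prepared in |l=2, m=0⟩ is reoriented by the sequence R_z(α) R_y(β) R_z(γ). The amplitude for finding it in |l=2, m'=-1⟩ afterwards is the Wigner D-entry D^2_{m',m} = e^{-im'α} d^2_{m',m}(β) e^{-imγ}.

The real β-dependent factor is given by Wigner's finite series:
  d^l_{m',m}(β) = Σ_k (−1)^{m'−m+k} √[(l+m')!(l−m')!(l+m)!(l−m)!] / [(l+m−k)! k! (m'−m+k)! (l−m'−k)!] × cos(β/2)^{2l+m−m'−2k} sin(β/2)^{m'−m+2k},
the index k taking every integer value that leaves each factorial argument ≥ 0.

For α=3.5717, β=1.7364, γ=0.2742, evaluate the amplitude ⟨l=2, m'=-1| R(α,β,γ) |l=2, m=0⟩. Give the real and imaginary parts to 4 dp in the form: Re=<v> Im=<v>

Re=0.1810 Im=0.0830

D^2_{-1,0}(3.5717,1.7364,0.2742) = e^{-i·-1·3.5717}·d^2_{-1,0}(1.7364)·e^{-i·0·0.2742}. Compute d first:
Half-angle: c=0.646201, s=0.763167. N=√(1·6·2·2)=4.898979
Admissible k: 1..2 (factorial args all ≥0)
  k=1: (−1)^0·4.8990/(2)·0.6462^3·0.7632^1 = +0.504427
  k=2: (−1)^1·4.8990/(2)·0.6462^1·0.7632^3 = -0.703562
d^2_{-1,0}(1.7364) = +0.504427 -0.703562 = -0.199134
D = (-0.908921-0.416968i)·(-0.199134)·(+1.000000+0.000000i) = +0.180997+0.083033i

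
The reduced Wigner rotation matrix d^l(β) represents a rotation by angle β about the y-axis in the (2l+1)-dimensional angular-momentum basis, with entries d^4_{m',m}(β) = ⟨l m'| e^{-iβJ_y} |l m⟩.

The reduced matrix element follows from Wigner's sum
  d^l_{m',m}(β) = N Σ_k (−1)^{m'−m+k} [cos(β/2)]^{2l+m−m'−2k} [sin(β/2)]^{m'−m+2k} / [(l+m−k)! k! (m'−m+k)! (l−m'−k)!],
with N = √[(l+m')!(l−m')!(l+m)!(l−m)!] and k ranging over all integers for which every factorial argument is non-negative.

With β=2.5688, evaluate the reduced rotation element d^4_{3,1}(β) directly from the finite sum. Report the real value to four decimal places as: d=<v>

d=-0.0676

d^4_{3,1}(β=2.5688) via Wigner's sum:
c=cos(2.5688/2)=0.282497, s=sin(2.5688/2)=0.959268; N=√[5040·1·120·6]=1904.940944
k: max(0,(1)−(3))=0 … min(4+(1),4−(3))=1
  k=0: (−1)^2·1904.9409/(240)·0.2825^6·0.9593^2 = +0.003712
  k=1: (−1)^3·1904.9409/(144)·0.2825^4·0.9593^4 = -0.071340
d^4_{3,1}(2.5688) = +0.003712 -0.071340 = -0.067628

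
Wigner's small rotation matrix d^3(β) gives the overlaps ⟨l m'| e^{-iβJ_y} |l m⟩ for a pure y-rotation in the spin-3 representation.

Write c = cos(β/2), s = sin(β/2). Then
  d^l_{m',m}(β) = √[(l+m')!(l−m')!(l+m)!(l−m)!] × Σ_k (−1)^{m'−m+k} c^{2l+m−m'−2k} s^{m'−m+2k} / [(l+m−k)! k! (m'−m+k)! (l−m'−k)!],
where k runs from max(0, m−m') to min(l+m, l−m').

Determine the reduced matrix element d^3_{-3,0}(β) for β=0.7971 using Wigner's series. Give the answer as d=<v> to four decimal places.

d^3_{-3,0}(β=0.7971) via Wigner's sum:
With c≡cos(β/2)=0.921625 and s≡sin(β/2)=0.388082, N=[1·720·6·6]^{1/2}=160.996894
Admissible k: 3..3 (factorial args all ≥0)
  k=3: (−1)^0·160.9969/(36)·0.9216^3·0.3881^3 = +0.204620
d^3_{-3,0}(0.7971) = +0.204620

d=0.2046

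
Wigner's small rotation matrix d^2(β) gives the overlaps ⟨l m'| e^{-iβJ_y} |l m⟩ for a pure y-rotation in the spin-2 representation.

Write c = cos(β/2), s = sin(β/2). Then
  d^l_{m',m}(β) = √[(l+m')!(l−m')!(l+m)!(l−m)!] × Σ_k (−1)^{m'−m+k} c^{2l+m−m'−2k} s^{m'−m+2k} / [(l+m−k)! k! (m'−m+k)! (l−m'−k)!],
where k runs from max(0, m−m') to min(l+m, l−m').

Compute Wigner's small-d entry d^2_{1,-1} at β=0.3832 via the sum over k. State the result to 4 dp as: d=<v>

d^2_{1,-1}(β=0.3832) via Wigner's sum:
Half-angle: c=0.981701, s=0.190430. N=√(6·1·1·6)=6.000000
Admissible k: 0..1 (factorial args all ≥0)
  k=0: (−1)^2·6.0000/(2)·0.9817^2·0.1904^2 = +0.104845
  k=1: (−1)^3·6.0000/(6)·0.9817^0·0.1904^4 = -0.001315
d^2_{1,-1}(0.3832) = +0.104845 -0.001315 = +0.103530

d=0.1035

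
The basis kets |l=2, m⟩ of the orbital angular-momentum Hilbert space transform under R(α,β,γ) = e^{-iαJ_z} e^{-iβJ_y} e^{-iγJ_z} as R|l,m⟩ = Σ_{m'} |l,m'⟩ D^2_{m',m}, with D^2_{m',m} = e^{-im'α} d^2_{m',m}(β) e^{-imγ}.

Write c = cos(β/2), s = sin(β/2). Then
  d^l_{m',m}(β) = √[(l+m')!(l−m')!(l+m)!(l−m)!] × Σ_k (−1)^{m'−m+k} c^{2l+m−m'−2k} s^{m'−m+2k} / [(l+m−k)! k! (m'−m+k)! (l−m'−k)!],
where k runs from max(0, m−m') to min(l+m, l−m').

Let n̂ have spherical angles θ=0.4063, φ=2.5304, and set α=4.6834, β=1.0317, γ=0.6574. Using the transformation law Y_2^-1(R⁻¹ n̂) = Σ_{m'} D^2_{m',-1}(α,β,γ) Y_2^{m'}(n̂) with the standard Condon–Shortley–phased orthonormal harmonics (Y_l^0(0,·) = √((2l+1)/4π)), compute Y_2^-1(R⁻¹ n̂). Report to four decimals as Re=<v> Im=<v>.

Need the full column D^2_{m',-1} for m'=−2..2 at α=4.6834, β=1.0317, γ=0.6574.
cos(β/2)=0.869874, sin(β/2)=0.493274
d^2_{-2,-1}: single k=1 term ⇒ +0.649363;  D = -0.536154-0.366348i
d^2_{-1,-1}: k∈[0..1] ⇒ +0.572565 -0.552346 = +0.020220;  D = +0.011886-0.016357i
d^2_{0,-1}: k∈[0..1] ⇒ -0.795304 +0.255739 = -0.539564;  D = -0.427110-0.329706i
d^2_{1,-1}: k∈[0..1] ⇒ +0.552346 -0.059204 = +0.493141;  D = -0.312527+0.381464i
d^2_{2,-1}: single k=0 term ⇒ -0.208810;  D = +0.157620+0.136959i
Y_2^{m'}(θ=0.4063,φ=2.5304) and Σ D·Y over m':
  (-0.5362-0.3663i)·(+0.0206+0.0567i)  (+0.0119-0.0164i)·(-0.2297-0.1609i)  (-0.4271-0.3297i)·(+0.4830+0.0000i)  (-0.3125+0.3815i)·(+0.2297-0.1609i)  (+0.1576+0.1370i)·(+0.0206-0.0567i)
Y_2^-1(R⁻¹ n̂) = -0.201301-0.063553i

Re=-0.2013 Im=-0.0636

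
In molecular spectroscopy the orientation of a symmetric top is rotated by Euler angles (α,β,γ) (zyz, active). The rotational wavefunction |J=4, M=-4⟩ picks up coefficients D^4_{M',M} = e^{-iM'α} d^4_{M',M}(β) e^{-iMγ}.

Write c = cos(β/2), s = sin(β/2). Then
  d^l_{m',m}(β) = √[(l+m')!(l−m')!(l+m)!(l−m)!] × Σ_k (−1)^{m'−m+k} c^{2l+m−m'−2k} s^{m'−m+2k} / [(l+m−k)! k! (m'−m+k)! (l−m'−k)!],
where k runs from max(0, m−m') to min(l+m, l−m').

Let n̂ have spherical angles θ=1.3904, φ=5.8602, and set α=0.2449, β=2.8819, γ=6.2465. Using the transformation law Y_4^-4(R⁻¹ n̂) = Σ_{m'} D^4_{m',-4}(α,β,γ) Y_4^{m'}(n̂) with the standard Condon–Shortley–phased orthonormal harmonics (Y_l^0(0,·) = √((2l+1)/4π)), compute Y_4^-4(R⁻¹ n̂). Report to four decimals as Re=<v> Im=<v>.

Need the full column D^4_{m',-4} for m'=−4..4 at α=0.2449, β=2.8819, γ=6.2465.
cos(β/2)=0.129482, sin(β/2)=0.991582
d^4_{-4,-4}: single k=0 term ⇒ +0.000000;  D = +0.000000+0.000000i
d^4_{-3,-4}: single k=0 term ⇒ -0.000002;  D = -0.000001-0.000001i
d^4_{-2,-4}: single k=0 term ⇒ +0.000025;  D = +0.000023+0.000008i
d^4_{-1,-4}: single k=0 term ⇒ -0.000266;  D = -0.000264-0.000026i
d^4_{0,-4}: single k=0 term ⇒ +0.002274;  D = +0.002249-0.000332i
d^4_{1,-4}: single k=0 term ⇒ -0.015573;  D = -0.014394+0.005944i
d^4_{2,-4}: single k=0 term ⇒ +0.084327;  D = +0.067812-0.050126i
d^4_{3,-4}: single k=0 term ⇒ -0.345186;  D = -0.219552+0.266365i
d^4_{4,-4}: single k=0 term ⇒ +0.934606;  D = +0.401849-0.843804i
Y_4^{m'}(θ=1.3904,φ=5.8602) and Σ D·Y over m':
  (+0.0000+0.0000i)·(-0.0501+0.4115i)  (-0.0000-0.0000i)·(+0.0636+0.2042i)  (+0.0000+0.0000i)·(-0.1663-0.1878i)  (-0.0003-0.0000i)·(-0.2113-0.0951i)  (+0.0022-0.0003i)·(+0.2190+0.0000i)  (-0.0144+0.0059i)·(+0.2113-0.0951i)  (+0.0678-0.0501i)·(-0.1663+0.1878i)  (-0.2196+0.2664i)·(-0.0636+0.2042i)  (+0.4018-0.8438i)·(-0.0501-0.4115i)
Y_4^-4(R⁻¹ n̂) = -0.411543-0.161187i

Re=-0.4115 Im=-0.1612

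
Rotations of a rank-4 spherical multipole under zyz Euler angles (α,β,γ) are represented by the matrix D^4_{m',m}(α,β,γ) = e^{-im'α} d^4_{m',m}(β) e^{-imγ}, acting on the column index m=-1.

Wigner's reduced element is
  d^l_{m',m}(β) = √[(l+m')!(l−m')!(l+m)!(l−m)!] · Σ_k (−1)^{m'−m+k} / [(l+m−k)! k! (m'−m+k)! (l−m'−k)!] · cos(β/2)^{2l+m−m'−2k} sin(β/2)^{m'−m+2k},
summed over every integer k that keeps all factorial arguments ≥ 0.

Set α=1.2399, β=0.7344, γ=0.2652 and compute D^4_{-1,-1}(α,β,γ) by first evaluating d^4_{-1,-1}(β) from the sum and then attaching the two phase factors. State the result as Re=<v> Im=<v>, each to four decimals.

Re=-0.0225 Im=-0.3419

D^4_{-1,-1}(1.2399,0.7344,0.2652) = e^{-i·-1·1.2399}·d^4_{-1,-1}(0.7344)·e^{-i·-1·0.2652}. Compute d first:
With c≡cos(β/2)=0.933336 and s≡sin(β/2)=0.359004, N=[6·120·6·120]^{1/2}=720.000000
k: max(0,(-1)−(-1))=0 … min(4+(-1),4−(-1))=3
  k=0: (−1)^0·720.0000/(720)·0.9333^8·0.3590^0 = +0.575844
  k=1: (−1)^1·720.0000/(48)·0.9333^6·0.3590^2 = -1.277960
  k=2: (−1)^2·720.0000/(24)·0.9333^4·0.3590^4 = +0.378154
  k=3: (−1)^3·720.0000/(72)·0.9333^2·0.3590^6 = -0.018650
d^4_{-1,-1}(0.7344) = +0.575844 -1.277960 +0.378154 -0.018650 = -0.342612
Phases: e^{-i·(-1)·1.2399}=+0.324891+0.945752i, e^{-i·(-1)·0.2652}=+0.965040+0.262102i ⇒ D=-0.022492-0.341873i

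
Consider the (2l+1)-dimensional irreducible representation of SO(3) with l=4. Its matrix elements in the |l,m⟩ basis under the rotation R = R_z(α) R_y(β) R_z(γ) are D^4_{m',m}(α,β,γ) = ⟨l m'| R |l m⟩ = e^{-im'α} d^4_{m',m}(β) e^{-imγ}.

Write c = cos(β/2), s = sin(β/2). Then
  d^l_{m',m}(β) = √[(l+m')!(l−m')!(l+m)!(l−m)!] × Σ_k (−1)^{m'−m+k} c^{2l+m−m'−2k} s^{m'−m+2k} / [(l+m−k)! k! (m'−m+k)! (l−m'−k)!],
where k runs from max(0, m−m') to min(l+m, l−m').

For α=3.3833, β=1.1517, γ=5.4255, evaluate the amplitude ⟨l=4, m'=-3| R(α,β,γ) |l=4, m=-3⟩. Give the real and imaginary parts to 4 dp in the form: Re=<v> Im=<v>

Re=-0.1307 Im=-0.4595

D^4_{-3,-3}(3.3833,1.1517,5.4255) = e^{-i·-3·3.3833}·d^4_{-3,-3}(1.1517)·e^{-i·-3·5.4255}. Compute d first:
With c≡cos(β/2)=0.838730 and s≡sin(β/2)=0.544548, N=[1·5040·1·5040]^{1/2}=5040.000000
The bounds max(0,m−m')=0 and min(l+m,l−m')=1 give 2 terms
  k=0: (−1)^0·5040.0000/(5040)·0.8387^8·0.5445^0 = +0.244893
  k=1: (−1)^1·5040.0000/(720)·0.8387^6·0.5445^2 = -0.722608
d^4_{-3,-3}(1.1517) = +0.244893 -0.722608 = -0.477715
Phases: e^{-i·(-3)·3.3833}=-0.748418-0.663227i, e^{-i·(-3)·5.4255}=-0.842690-0.538400i ⇒ D=-0.130704-0.459486i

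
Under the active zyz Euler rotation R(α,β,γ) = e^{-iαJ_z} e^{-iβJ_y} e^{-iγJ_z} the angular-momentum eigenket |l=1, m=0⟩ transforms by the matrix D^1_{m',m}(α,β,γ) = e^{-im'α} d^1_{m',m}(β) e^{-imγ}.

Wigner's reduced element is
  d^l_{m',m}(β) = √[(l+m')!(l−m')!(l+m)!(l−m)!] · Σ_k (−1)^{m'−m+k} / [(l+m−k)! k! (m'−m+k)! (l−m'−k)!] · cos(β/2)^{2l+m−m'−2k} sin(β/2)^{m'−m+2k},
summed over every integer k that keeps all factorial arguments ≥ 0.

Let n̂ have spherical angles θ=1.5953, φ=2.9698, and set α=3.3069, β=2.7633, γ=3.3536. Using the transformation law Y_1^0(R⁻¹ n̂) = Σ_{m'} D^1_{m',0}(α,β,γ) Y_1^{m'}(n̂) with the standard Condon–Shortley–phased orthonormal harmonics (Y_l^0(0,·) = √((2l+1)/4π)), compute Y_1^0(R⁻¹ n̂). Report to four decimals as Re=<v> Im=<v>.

Re=0.1814 Im=0.0000

Need the full column D^1_{m',0} for m'=−1..1 at α=3.3069, β=2.7633, γ=3.3536.
cos(β/2)=0.188021, sin(β/2)=0.982165
d^1_{-1,0}: single k=1 term ⇒ +0.261159;  D = -0.257599-0.042975i
d^1_{0,0}: k∈[0..1] ⇒ +0.035352 -0.964648 = -0.929297;  D = -0.929297+0.000000i
d^1_{1,0}: single k=0 term ⇒ -0.261159;  D = +0.257599-0.042975i
Y_1^{m'}(θ=1.5953,φ=2.9698) and Σ D·Y over m':
  (-0.2576-0.0430i)·(-0.3403-0.0590i)  (-0.9293+0.0000i)·(-0.0120+0.0000i)  (+0.2576-0.0430i)·(+0.3403-0.0590i)
Y_1^0(R⁻¹ n̂) = +0.181375+0.000000i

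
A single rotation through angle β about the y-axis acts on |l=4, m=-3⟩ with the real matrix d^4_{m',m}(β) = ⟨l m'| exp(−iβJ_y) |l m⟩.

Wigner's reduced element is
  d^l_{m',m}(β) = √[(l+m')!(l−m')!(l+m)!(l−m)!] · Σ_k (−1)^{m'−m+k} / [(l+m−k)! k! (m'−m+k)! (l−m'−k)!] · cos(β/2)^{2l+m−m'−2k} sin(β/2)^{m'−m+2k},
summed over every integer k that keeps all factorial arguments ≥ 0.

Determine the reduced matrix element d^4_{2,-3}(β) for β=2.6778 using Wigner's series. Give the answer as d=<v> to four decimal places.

d^4_{2,-3}(β=2.6778) via Wigner's sum:
Half-angle: c=0.229824, s=0.973232. N=√(720·2·1·5040)=2693.993318
Admissible k: 0..1 (factorial args all ≥0)
  k=0: (−1)^5·2693.9933/(240)·0.2298^3·0.9732^5 = -0.118974
  k=1: (−1)^6·2693.9933/(720)·0.2298^1·0.9732^7 = +0.711171
d^4_{2,-3}(2.6778) = -0.118974 +0.711171 = +0.592197

d=0.5922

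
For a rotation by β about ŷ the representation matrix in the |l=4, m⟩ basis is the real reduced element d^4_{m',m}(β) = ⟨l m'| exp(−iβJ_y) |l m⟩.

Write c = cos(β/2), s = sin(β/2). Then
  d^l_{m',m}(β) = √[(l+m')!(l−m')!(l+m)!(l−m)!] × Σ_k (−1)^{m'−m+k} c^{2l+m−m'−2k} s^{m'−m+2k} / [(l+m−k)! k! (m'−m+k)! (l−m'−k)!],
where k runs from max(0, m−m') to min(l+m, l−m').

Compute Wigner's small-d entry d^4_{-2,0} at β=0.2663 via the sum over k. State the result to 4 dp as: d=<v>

d=0.1510

d^4_{-2,0}(β=0.2663) via Wigner's sum:
With c≡cos(β/2)=0.991149 and s≡sin(β/2)=0.132757, N=[2·720·24·24]^{1/2}=910.735966
Admissible k: 2..4 (factorial args all ≥0)
  k=2: (−1)^0·910.7360/(96)·0.9911^6·0.1328^2 = +0.158514
  k=3: (−1)^1·910.7360/(36)·0.9911^4·0.1328^4 = -0.007584
  k=4: (−1)^2·910.7360/(96)·0.9911^2·0.1328^6 = +0.000051
d^4_{-2,0}(0.2663) = +0.158514 -0.007584 +0.000051 = +0.150982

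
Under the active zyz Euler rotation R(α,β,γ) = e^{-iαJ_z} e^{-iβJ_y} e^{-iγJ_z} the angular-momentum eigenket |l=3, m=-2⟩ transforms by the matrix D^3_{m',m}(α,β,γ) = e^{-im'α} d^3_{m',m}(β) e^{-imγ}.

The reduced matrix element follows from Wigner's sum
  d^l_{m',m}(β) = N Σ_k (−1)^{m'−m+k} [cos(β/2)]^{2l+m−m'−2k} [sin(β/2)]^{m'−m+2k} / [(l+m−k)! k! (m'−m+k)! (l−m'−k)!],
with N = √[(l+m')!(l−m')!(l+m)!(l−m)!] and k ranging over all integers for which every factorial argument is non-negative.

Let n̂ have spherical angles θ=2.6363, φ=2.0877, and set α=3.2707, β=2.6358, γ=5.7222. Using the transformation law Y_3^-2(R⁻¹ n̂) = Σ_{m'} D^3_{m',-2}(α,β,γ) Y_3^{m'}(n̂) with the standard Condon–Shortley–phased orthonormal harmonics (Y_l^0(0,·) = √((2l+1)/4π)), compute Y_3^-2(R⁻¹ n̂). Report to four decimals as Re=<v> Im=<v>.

Re=0.1363 Im=0.1928

Need the full column D^3_{m',-2} for m'=−3..3 at α=3.2707, β=2.6358, γ=5.7222.
cos(β/2)=0.250209, sin(β/2)=0.968192
d^3_{-3,-2}: single k=1 term ⇒ +0.002326;  D = -0.001726+0.001559i
d^3_{-2,-2}: k∈[0..1] ⇒ +0.000245 -0.018370 = -0.018124;  D = -0.011773+0.013780i
d^3_{-1,-2}: k∈[0..1] ⇒ -0.003002 +0.089913 = +0.086911;  D = -0.047479+0.072796i
d^3_{0,-2}: k∈[0..1] ⇒ +0.020123 -0.301309 = -0.281186;  D = -0.122009+0.253337i
d^3_{1,-2}: k∈[0..1] ⇒ -0.089913 +0.673148 = +0.583234;  D = -0.183310+0.553678i
d^3_{2,-2}: k∈[0..1] ⇒ +0.275057 -0.823699 = -0.548642;  D = -0.103945+0.538705i
d^3_{3,-2}: single k=0 term ⇒ -0.521418;  D = +0.032049-0.520432i
Y_3^{m'}(θ=2.6363,φ=2.0877) and Σ D·Y over m':
  (-0.0017+0.0016i)·(+0.0473+0.0010i)  (-0.0118+0.0138i)·(+0.1072-0.1801i)  (-0.0475+0.0728i)·(-0.2187-0.3847i)  (-0.1220+0.2533i)·(-0.2705+0.0000i)  (-0.1833+0.5537i)·(+0.2187-0.3847i)  (-0.1039+0.5387i)·(+0.1072+0.1801i)  (+0.0320-0.5204i)·(-0.0473+0.0010i)
Y_3^-2(R⁻¹ n̂) = +0.136265+0.192753i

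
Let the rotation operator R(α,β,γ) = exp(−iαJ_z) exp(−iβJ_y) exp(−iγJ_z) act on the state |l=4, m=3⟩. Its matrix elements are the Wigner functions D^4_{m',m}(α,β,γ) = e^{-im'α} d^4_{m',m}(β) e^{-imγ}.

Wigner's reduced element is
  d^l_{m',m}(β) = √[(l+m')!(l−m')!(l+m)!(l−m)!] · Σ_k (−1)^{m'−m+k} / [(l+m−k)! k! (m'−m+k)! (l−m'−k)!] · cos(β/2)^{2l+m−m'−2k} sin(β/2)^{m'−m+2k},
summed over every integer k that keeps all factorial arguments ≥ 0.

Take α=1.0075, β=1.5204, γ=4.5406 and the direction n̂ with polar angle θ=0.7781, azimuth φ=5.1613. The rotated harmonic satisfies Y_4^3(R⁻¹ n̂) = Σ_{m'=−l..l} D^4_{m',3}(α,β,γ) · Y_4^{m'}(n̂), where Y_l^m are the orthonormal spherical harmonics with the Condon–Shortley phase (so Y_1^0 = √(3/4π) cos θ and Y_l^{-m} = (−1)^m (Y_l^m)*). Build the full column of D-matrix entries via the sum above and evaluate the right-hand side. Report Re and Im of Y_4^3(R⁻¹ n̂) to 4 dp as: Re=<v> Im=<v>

Need the full column D^4_{m',3} for m'=−4..4 at α=1.0075, β=1.5204, γ=4.5406.
cos(β/2)=0.724698, sin(β/2)=0.689066
d^4_{-4,3}: single k=7 term ⇒ +0.151192;  D = -0.149088+0.025135i
d^4_{-3,3}: k∈[6..7] ⇒ +0.393531 -0.050826 = +0.342705;  D = -0.132279+0.316147i
d^4_{-2,3}: k∈[5..6] ⇒ +0.663685 -0.200009 = +0.463677;  D = +0.266091+0.379726i
d^4_{-1,3}: k∈[4..5] ⇒ +0.822606 -0.446222 = +0.376384;  D = +0.375952-0.018033i
d^4_{0,3}: k∈[3..4] ⇒ +0.773808 -0.699586 = +0.074222;  D = +0.036581-0.064582i
d^4_{1,3}: k∈[2..3] ⇒ +0.545928 -0.822606 = -0.276678;  D = +0.130732+0.243844i
d^4_{2,3}: k∈[1..2] ⇒ +0.270661 -0.734099 = -0.463438;  D = +0.462265+0.032952i
d^4_{3,3}: k∈[0..1] ⇒ +0.076078 -0.481463 = -0.405386;  D = +0.240289-0.326494i
d^4_{4,3}: single k=0 term ⇒ -0.204600;  D = -0.074566-0.190529i
Y_4^{m'}(θ=0.7781,φ=5.1613) and Σ D·Y over m':
  (-0.1491+0.0251i)·(-0.0240-0.1047i)  (-0.1323+0.3161i)·(-0.3006-0.0685i)  (+0.2661+0.3797i)·(-0.2621+0.3288i)  (+0.3760-0.0180i)·(+0.0566+0.1174i)  (+0.0366-0.0646i)·(-0.3397+0.0000i)  (+0.1307+0.2438i)·(-0.0566+0.1174i)  (+0.4623+0.0330i)·(-0.2621-0.3288i)  (+0.2403-0.3265i)·(+0.3006-0.0685i)  (-0.0746-0.1905i)·(-0.0240+0.1047i)
Y_4^3(R⁻¹ n̂) = -0.190752-0.294850i

Re=-0.1908 Im=-0.2948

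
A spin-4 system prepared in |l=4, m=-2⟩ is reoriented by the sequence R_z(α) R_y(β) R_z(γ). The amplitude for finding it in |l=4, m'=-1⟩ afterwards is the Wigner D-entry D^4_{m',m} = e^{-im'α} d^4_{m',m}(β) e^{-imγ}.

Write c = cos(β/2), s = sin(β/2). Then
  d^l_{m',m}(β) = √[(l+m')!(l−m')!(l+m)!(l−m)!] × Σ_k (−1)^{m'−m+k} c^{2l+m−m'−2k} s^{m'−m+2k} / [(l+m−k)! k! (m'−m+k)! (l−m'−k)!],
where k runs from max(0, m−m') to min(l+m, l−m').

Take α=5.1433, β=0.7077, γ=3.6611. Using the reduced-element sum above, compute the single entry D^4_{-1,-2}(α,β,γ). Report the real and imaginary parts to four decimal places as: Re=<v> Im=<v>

Re=-0.3550 Im=0.0359

D^4_{-1,-2}(5.1433,0.7077,3.6611) = e^{-i·-1·5.1433}·d^4_{-1,-2}(0.7077)·e^{-i·-2·3.6611}. Compute d first:
With c≡cos(β/2)=0.938046 and s≡sin(β/2)=0.346512, N=[6·120·2·720]^{1/2}=1018.233765
Admissible k: 0..2 (factorial args all ≥0)
  k=0: (−1)^1·1018.2338/(240)·0.9380^7·0.3465^1 = -0.939555
  k=1: (−1)^2·1018.2338/(48)·0.9380^5·0.3465^3 = +0.641033
  k=2: (−1)^3·1018.2338/(72)·0.9380^3·0.3465^5 = -0.058315
d^4_{-1,-2}(0.7077) = -0.939555 +0.641033 -0.058315 = -0.356836
Attach z-rotation phases: D = e^{-i(-1)(5.1433)}·(-0.356836)·e^{-i(-2)(3.6611)} = -0.355022+0.035933i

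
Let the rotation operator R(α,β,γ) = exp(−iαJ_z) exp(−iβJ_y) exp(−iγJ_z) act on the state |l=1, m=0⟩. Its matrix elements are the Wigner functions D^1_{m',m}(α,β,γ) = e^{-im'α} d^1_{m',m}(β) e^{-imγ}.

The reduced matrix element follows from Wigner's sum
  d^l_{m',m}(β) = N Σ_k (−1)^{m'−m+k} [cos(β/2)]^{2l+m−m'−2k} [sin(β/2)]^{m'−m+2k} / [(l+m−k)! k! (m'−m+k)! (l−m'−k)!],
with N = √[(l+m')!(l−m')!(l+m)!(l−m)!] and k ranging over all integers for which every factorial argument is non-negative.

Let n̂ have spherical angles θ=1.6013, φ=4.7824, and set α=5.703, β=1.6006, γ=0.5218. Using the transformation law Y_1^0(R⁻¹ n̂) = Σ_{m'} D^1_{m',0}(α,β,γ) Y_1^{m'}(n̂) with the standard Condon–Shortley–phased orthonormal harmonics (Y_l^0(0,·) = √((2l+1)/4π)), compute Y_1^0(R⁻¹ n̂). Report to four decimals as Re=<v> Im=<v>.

Re=0.2959 Im=0.0000

Need the full column D^1_{m',0} for m'=−1..1 at α=5.703, β=1.6006, γ=0.5218.
cos(β/2)=0.696491, sin(β/2)=0.717565
d^1_{-1,0}: single k=1 term ⇒ +0.706793;  D = +0.591134-0.387449i
d^1_{0,0}: k∈[0..1] ⇒ +0.485100 -0.514900 = -0.029799;  D = -0.029799+0.000000i
d^1_{1,0}: single k=0 term ⇒ -0.706793;  D = -0.591134-0.387449i
Y_1^{m'}(θ=1.6013,φ=4.7824) and Σ D·Y over m':
  (+0.5911-0.3874i)·(+0.0242+0.3445i)  (-0.0298+0.0000i)·(-0.0149+0.0000i)  (-0.5911-0.3874i)·(-0.0242+0.3445i)
Y_1^0(R⁻¹ n̂) = +0.295947+0.000000i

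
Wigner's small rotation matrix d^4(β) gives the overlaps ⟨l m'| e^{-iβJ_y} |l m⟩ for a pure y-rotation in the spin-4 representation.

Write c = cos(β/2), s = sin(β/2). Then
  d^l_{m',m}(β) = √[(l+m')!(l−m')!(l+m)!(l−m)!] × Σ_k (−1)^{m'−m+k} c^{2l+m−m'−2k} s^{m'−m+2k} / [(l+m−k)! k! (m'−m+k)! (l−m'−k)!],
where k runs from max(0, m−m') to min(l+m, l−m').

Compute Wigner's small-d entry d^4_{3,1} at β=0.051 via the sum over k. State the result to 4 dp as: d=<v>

d^4_{3,1}(β=0.051) via Wigner's sum:
With c≡cos(β/2)=0.999675 and s≡sin(β/2)=0.025497, N=[5040·1·120·6]^{1/2}=1904.940944
Admissible k: 0..1 (factorial args all ≥0)
  k=0: (−1)^2·1904.9409/(240)·0.9997^6·0.0255^2 = +0.005150
  k=1: (−1)^3·1904.9409/(144)·0.9997^4·0.0255^4 = -0.000006
d^4_{3,1}(0.051) = +0.005150 -0.000006 = +0.005144

d=0.0051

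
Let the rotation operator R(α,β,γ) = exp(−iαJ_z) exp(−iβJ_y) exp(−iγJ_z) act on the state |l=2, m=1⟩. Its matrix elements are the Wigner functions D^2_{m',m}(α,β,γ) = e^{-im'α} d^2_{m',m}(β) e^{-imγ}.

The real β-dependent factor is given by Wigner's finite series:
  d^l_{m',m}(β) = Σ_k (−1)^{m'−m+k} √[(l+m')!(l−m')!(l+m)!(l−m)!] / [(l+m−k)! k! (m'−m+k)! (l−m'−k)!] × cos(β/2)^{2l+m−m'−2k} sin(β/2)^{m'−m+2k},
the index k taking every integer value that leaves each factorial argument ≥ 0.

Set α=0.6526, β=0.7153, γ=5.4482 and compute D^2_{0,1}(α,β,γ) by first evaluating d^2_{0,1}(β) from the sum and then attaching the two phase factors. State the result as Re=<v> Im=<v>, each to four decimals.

Re=0.4070 Im=0.4495

Split into d^2_{0,1}(β=0.7153) × two z-phases.
With c≡cos(β/2)=0.936722 and s≡sin(β/2)=0.350074, N=[2·2·6·1]^{1/2}=4.898979
Admissible k: 1..2 (factorial args all ≥0)
  k=1: (−1)^0·4.8990/(2)·0.9367^3·0.3501^1 = +0.704803
  k=2: (−1)^1·4.8990/(2)·0.9367^1·0.3501^3 = -0.098439
d^2_{0,1}(0.7153) = +0.704803 -0.098439 = +0.606364
D = (+1.000000+0.000000i)·(+0.606364)·(+0.671189+0.741287i) = +0.406985+0.449490i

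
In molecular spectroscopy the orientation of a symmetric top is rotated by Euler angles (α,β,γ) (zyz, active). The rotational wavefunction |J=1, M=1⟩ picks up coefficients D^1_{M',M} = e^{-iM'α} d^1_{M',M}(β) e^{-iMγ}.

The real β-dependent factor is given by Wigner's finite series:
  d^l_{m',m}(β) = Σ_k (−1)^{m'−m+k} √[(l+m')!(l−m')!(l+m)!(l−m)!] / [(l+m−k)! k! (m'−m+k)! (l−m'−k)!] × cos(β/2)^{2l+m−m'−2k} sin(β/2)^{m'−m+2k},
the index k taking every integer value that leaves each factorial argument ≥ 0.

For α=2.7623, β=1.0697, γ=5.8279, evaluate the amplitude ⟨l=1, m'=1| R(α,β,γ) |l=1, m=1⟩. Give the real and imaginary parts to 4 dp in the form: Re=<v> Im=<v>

Re=-0.4970 Im=-0.5485

Split into d^1_{1,1}(β=1.0697) × two z-phases.
Half-angle: c=0.860345, s=0.509712. N=√(2·1·2·1)=2.000000
Admissible k: 0..0 (factorial args all ≥0)
  k=0: (−1)^0·2.0000/(2)·0.8603^2·0.5097^0 = +0.740194
d^1_{1,1}(1.0697) = +0.740194
D = (-0.928927-0.370263i)·(+0.740194)·(+0.898136+0.439719i) = -0.497033-0.548493i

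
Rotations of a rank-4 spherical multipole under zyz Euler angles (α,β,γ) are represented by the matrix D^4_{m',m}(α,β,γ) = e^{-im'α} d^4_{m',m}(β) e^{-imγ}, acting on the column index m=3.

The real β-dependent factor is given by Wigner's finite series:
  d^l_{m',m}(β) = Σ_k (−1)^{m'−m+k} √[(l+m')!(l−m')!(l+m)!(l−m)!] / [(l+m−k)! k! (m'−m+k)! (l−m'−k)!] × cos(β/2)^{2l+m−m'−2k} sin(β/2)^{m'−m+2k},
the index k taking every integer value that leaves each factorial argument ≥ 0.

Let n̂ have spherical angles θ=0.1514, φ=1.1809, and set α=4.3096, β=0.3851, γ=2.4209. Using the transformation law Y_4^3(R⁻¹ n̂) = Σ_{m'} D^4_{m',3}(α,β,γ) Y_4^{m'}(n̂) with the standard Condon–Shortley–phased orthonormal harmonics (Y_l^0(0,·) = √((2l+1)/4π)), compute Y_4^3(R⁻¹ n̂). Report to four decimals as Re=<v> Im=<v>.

Re=0.0814 Im=-0.1183

Need the full column D^4_{m',3} for m'=−4..4 at α=4.3096, β=0.3851, γ=2.4209.
cos(β/2)=0.981519, sin(β/2)=0.191362
d^4_{-4,3}: single k=7 term ⇒ +0.000026;  D = -0.000022-0.000014i
d^4_{-3,3}: k∈[6..7] ⇒ +0.000331 -0.000002 = +0.000329;  D = +0.000269-0.000191i
d^4_{-2,3}: k∈[5..6] ⇒ +0.002724 -0.000035 = +0.002689;  D = +0.000572+0.002628i
d^4_{-1,3}: k∈[4..5] ⇒ +0.016464 -0.000375 = +0.016089;  D = -0.015804-0.003015i
d^4_{0,3}: k∈[3..4] ⇒ +0.075532 -0.002871 = +0.072660;  D = +0.040503-0.060325i
d^4_{1,3}: k∈[2..3] ⇒ +0.259882 -0.016464 = +0.243418;  D = +0.132732+0.204046i
d^4_{2,3}: k∈[1..2] ⇒ +0.628366 -0.071656 = +0.556711;  D = -0.548311+0.096345i
d^4_{3,3}: k∈[0..1] ⇒ +0.861373 -0.229195 = +0.632178;  D = +0.143416-0.615696i
d^4_{4,3}: single k=0 term ⇒ -0.475000;  D = -0.383354-0.280474i
Y_4^{m'}(θ=0.1514,φ=1.1809) and Σ D·Y over m':
  (-0.0000-0.0000i)·(+0.0000+0.0002i)  (+0.0003-0.0002i)·(-0.0039+0.0017i)  (+0.0006+0.0026i)·(-0.0316-0.0313i)  (-0.0158-0.0030i)·(+0.1030-0.2506i)  (+0.0405-0.0603i)·(+0.7519+0.0000i)  (+0.1327+0.2040i)·(-0.1030-0.2506i)  (-0.5483+0.0963i)·(-0.0316+0.0313i)  (+0.1434-0.6157i)·(+0.0039+0.0017i)  (-0.3834-0.2805i)·(+0.0000-0.0002i)
Y_4^3(R⁻¹ n̂) = +0.081432-0.118343i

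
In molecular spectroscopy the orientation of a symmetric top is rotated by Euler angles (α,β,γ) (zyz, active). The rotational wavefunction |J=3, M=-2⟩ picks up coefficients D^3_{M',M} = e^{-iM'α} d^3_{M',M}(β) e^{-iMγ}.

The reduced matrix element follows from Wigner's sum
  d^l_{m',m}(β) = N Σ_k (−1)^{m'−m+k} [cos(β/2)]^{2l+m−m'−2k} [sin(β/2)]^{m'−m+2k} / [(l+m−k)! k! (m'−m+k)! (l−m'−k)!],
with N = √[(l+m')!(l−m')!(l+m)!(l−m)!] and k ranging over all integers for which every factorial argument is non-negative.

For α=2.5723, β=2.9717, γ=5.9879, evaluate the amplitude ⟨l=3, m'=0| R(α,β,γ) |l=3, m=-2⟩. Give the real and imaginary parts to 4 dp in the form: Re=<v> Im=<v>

Re=-0.0320 Im=0.0215

D^3_{0,-2}(2.5723,2.9717,5.9879) = e^{-i·0·2.5723}·d^3_{0,-2}(2.9717)·e^{-i·-2·5.9879}. Compute d first:
c=cos(2.9717/2)=0.084844, s=sin(2.9717/2)=0.996394; N=√[6·6·1·120]=65.726707
k: max(0,(-2)−(0))=0 … min(3+(-2),3−(0))=1
  k=0: (−1)^2·65.7267/(12)·0.0848^4·0.9964^2 = +0.000282
  k=1: (−1)^3·65.7267/(12)·0.0848^2·0.9964^4 = -0.038862
d^3_{0,-2}(2.9717) = +0.000282 -0.038862 = -0.038581
Attach z-rotation phases: D = e^{-i(0)(2.5723)}·(-0.038581)·e^{-i(-2)(5.9879)} = -0.032046+0.021483i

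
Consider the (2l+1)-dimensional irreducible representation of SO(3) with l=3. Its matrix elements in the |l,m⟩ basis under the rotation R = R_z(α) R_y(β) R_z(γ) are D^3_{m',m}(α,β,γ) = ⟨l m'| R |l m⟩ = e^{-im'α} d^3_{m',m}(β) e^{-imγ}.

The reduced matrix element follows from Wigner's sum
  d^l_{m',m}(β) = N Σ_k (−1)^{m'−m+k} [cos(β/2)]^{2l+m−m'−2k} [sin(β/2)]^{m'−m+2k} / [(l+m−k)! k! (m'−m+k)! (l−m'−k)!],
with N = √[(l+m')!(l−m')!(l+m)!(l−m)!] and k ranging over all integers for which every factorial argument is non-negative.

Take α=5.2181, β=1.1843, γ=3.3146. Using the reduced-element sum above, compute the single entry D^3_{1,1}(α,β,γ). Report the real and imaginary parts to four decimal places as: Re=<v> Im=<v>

Re=0.2851 Im=0.3534

First d^3_{1,1}(β=1.1843), then the phase factors e^{-i(1)α} and e^{-i(1)γ}:
With c≡cos(β/2)=0.829743 and s≡sin(β/2)=0.558146, N=[24·2·24·2]^{1/2}=48.000000
The bounds max(0,m−m')=0 and min(l+m,l−m')=2 give 3 terms
  k=0: (−1)^0·48.0000/(48)·0.8297^6·0.5581^0 = +0.326332
  k=1: (−1)^1·48.0000/(6)·0.8297^4·0.5581^2 = -1.181298
  k=2: (−1)^2·48.0000/(8)·0.8297^2·0.5581^4 = +0.400894
d^3_{1,1}(1.1843) = +0.326332 -1.181298 +0.400894 = -0.454071
Attach z-rotation phases: D = e^{-i(1)(5.2181)}·(-0.454071)·e^{-i(1)(3.3146)} = +0.285064+0.353439i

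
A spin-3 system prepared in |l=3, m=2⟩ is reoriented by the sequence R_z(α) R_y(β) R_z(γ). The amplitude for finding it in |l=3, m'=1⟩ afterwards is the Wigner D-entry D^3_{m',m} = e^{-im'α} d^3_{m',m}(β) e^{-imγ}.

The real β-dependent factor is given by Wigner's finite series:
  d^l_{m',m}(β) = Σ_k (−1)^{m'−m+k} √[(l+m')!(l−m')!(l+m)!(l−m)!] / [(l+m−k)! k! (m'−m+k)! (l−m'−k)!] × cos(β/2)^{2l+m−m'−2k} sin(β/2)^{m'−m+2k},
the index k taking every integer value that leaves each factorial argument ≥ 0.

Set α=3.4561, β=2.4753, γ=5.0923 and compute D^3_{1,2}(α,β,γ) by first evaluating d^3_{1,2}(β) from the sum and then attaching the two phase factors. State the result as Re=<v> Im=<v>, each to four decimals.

Re=-0.0836 Im=0.1543

Split into d^3_{1,2}(β=2.4753) × two z-phases.
c=cos(2.4753/2)=0.327018, s=sin(2.4753/2)=0.945018; N=√[24·2·120·1]=75.894664
Admissible k: 1..2 (factorial args all ≥0)
  k=1: (−1)^0·75.8947/(24)·0.3270^5·0.9450^1 = +0.011176
  k=2: (−1)^1·75.8947/(12)·0.3270^3·0.9450^3 = -0.186666
d^3_{1,2}(2.4753) = +0.011176 -0.186666 = -0.175490
D = (-0.950949+0.309348i)·(-0.175490)·(-0.724959+0.688792i) = -0.083590+0.154303i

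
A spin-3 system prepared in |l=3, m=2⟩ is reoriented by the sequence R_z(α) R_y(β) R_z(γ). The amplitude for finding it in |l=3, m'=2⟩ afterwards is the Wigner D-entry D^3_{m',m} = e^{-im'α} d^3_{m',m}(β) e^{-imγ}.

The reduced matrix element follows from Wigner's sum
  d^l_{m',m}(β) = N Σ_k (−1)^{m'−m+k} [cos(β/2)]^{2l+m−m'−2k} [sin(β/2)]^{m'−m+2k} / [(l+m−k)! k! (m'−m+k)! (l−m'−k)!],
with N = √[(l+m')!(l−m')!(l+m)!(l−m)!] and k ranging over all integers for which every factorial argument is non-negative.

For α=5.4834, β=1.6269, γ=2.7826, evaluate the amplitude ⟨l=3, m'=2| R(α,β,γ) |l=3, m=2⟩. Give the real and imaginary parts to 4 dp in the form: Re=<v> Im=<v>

Split into d^3_{2,2}(β=1.6269) × two z-phases.
With c≡cos(β/2)=0.686996 and s≡sin(β/2)=0.726662, N=[120·1·120·1]^{1/2}=120.000000
k∈{0,1} keeps every argument non-negative
  k=0: (−1)^0·120.0000/(120)·0.6870^6·0.7267^0 = +0.105129
  k=1: (−1)^1·120.0000/(24)·0.6870^4·0.7267^2 = -0.588099
d^3_{2,2}(1.6269) = +0.105129 -0.588099 = -0.482969
Attach z-rotation phases: D = e^{-i(2)(5.4834)}·(-0.482969)·e^{-i(2)(2.7826)} = +0.328064-0.354448i

Re=0.3281 Im=-0.3544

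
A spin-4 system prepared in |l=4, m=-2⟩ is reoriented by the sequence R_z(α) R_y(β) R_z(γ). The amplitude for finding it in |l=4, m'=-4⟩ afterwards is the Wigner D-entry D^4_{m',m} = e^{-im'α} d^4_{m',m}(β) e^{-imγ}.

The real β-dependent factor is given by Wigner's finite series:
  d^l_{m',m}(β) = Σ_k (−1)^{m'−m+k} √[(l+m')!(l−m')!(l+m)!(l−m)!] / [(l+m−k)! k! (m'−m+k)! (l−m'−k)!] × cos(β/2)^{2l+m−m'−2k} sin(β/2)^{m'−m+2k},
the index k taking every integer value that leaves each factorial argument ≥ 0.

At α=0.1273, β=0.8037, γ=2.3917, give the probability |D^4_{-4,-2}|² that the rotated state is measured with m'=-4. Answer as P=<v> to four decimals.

First d^4_{-4,-2}(β=0.8037), then the phase factors e^{-i(-4)α} and e^{-i(-2)γ}:
Half-angle: c=0.920339, s=0.391122. N=√(1·40320·2·720)=7619.763776
k∈{2} keeps every argument non-negative
  k=2: (−1)^0·7619.7638/(1440)·0.9203^6·0.3911^2 = +0.491915
d^4_{-4,-2}(0.8037) = +0.491915
|D^4_{-4,-2}|² = |d^4_{-4,-2}(β)|² = (+0.491915)² = 0.241980 (the z-rotation phases have unit modulus)

P=0.2420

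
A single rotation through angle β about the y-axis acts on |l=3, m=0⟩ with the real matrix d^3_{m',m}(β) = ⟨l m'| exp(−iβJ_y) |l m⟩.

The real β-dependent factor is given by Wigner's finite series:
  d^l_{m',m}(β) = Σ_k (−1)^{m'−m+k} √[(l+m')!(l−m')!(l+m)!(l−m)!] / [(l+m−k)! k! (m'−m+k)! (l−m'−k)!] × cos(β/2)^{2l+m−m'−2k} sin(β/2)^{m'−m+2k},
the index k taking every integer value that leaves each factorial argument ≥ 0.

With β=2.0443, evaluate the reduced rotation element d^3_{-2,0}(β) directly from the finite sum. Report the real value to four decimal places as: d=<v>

d=-0.4946

d^3_{-2,0}(β=2.0443) via Wigner's sum:
Half-angle: c=0.521533, s=0.853231. N=√(1·120·6·6)=65.726707
Admissible k: 2..3 (factorial args all ≥0)
  k=2: (−1)^0·65.7267/(12)·0.5215^4·0.8532^2 = +0.294999
  k=3: (−1)^1·65.7267/(12)·0.5215^2·0.8532^4 = -0.789570
d^3_{-2,0}(2.0443) = +0.294999 -0.789570 = -0.494571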